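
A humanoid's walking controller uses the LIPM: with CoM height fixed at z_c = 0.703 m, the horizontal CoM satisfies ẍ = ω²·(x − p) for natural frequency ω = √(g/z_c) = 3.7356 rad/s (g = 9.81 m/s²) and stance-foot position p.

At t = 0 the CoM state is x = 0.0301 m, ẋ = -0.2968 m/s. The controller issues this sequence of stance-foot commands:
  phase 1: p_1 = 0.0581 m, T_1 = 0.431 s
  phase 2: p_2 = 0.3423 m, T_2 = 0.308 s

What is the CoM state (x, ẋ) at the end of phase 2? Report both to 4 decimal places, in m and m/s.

x = -0.9995, ẋ = -4.6884

phase 1: p=0.0581, T=0.431, ωT=1.610044, cosh=2.601454, sinh=2.401575; start (x,ẋ)=(0.030100, -0.296800) → end (x,ẋ)=(-0.205550, -1.023309)
phase 2: p=0.3423, T=0.308, ωT=1.150565, cosh=1.738218, sinh=1.421760; start (x,ẋ)=(-0.205550, -1.023309) → end (x,ẋ)=(-0.999451, -4.688434)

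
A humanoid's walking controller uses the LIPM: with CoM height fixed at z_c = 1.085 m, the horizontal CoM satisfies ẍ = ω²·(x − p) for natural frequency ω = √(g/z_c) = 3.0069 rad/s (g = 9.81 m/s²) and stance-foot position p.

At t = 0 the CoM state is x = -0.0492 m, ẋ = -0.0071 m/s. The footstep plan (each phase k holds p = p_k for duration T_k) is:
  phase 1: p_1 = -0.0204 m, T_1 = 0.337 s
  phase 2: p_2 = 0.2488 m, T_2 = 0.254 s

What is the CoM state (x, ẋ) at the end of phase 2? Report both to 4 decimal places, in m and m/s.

x = -0.1972, ẋ = -0.9504

phase 1: p=-0.0204, T=0.337, ωT=1.013325, cosh=1.558878, sinh=1.195868; start (x,ẋ)=(-0.049200, -0.007100) → end (x,ẋ)=(-0.068119, -0.114629)
phase 2: p=0.2488, T=0.254, ωT=0.763753, cosh=1.306115, sinh=0.840200; start (x,ẋ)=(-0.068119, -0.114629) → end (x,ẋ)=(-0.197163, -0.950383)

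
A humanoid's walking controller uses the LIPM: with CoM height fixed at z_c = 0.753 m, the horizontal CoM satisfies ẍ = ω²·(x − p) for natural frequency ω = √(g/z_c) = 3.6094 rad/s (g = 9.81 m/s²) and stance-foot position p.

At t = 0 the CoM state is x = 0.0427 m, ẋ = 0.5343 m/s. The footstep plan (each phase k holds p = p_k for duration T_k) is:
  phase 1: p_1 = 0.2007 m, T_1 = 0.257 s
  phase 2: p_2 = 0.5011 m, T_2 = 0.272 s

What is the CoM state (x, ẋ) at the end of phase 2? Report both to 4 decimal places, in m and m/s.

x = -0.0124, ẋ = -1.2835

phase 1: p=0.2007, T=0.257, ωT=0.927616, cosh=1.461985, sinh=1.066489; start (x,ẋ)=(0.042700, 0.534300) → end (x,ẋ)=(0.127579, 0.172935)
phase 2: p=0.5011, T=0.272, ωT=0.981757, cosh=1.521897, sinh=1.147244; start (x,ẋ)=(0.127579, 0.172935) → end (x,ẋ)=(-0.012393, -1.283510)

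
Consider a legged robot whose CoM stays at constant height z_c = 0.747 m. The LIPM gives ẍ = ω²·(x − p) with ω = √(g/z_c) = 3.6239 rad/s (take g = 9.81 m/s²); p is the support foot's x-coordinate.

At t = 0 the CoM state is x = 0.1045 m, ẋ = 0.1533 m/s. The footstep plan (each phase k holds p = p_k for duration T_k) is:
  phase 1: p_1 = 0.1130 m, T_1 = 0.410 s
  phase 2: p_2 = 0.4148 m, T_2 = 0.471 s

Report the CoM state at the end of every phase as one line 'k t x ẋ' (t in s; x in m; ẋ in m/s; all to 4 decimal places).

1 0.4100 0.1819 0.2915
2 0.8810 -0.0337 -1.4194

phase 1: p=0.1130, T=0.410, ωT=1.485799, cosh=2.322408, sinh=2.096086; start (x,ẋ)=(0.104500, 0.153300) → end (x,ẋ)=(0.181929, 0.291459)
phase 2: p=0.4148, T=0.471, ωT=1.706857, cosh=2.846523, sinh=2.665088; start (x,ẋ)=(0.181929, 0.291459) → end (x,ẋ)=(-0.033727, -1.419424)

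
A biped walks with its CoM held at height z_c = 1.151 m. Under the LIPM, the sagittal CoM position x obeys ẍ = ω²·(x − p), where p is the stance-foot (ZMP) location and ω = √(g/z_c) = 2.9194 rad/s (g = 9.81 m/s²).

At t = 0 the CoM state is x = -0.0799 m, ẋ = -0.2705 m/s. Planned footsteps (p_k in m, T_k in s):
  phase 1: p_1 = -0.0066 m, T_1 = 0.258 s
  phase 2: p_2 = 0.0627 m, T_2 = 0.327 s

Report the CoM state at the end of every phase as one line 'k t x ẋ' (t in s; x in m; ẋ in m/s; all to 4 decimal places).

phase 1: p=-0.0066, T=0.258, ωT=0.753205, cosh=1.297326, sinh=0.826471; start (x,ẋ)=(-0.079900, -0.270500) → end (x,ẋ)=(-0.178271, -0.527785)
phase 2: p=0.0627, T=0.327, ωT=0.954644, cosh=1.491347, sinh=1.106398; start (x,ẋ)=(-0.178271, -0.527785) → end (x,ẋ)=(-0.496693, -1.565452)

1 0.2580 -0.1783 -0.5278
2 0.5850 -0.4967 -1.5655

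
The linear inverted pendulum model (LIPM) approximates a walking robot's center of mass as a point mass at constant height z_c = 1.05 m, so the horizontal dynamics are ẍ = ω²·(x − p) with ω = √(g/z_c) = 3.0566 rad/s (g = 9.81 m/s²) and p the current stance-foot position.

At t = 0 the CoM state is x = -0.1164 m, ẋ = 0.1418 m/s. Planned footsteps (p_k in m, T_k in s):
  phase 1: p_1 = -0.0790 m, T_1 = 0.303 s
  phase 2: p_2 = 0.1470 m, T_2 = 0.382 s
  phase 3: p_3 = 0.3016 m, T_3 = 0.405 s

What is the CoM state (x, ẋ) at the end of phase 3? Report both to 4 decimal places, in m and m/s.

x = -1.1258, ẋ = -4.1545

phase 1: p=-0.0790, T=0.303, ωT=0.926150, cosh=1.460423, sinh=1.064347; start (x,ẋ)=(-0.116400, 0.141800) → end (x,ẋ)=(-0.084243, 0.085415)
phase 2: p=0.1470, T=0.382, ωT=1.167621, cosh=1.762722, sinh=1.451616; start (x,ẋ)=(-0.084243, 0.085415) → end (x,ẋ)=(-0.220053, -0.875465)
phase 3: p=0.3016, T=0.405, ωT=1.237923, cosh=1.869215, sinh=1.579229; start (x,ẋ)=(-0.220053, -0.875465) → end (x,ẋ)=(-1.125801, -4.154487)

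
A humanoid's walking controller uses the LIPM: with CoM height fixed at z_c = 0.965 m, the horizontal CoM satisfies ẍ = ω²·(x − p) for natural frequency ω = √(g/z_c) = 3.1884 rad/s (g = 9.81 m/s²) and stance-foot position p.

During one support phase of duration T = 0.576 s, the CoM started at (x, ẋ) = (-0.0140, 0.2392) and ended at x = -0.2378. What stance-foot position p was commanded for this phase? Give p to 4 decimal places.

ωT = 3.1884·0.576 = 1.836518; cosh(ωT) = 3.217013, sinh(ωT) = 3.057642
x(T) = p + (x₀−p)·cosh(ωT) + (ẋ₀/ω)·sinh(ωT) ⇒ p·(1 − cosh) = x(T) − x₀·cosh − (ẋ₀/ω)·sinh
numerator   = -0.2378 − (-0.0140)·3.217013 − (0.2392/3.1884)·3.057642 = -0.422152
denominator = 1 − 3.217013 = -2.217013
p = -0.422152 / -2.217013 = 0.1904

p = 0.1904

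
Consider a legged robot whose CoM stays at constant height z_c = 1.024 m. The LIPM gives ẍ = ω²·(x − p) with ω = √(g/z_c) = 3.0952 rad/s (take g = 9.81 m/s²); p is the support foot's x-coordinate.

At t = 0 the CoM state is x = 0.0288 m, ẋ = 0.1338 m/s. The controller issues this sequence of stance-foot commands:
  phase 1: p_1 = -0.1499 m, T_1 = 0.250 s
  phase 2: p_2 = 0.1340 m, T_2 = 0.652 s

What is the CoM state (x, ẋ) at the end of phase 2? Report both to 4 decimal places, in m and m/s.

phase 1: p=-0.1499, T=0.250, ωT=0.773800, cosh=1.314623, sinh=0.853366; start (x,ẋ)=(0.028800, 0.133800) → end (x,ẋ)=(0.121913, 0.647904)
phase 2: p=0.1340, T=0.652, ωT=2.018070, cosh=3.828352, sinh=3.695441; start (x,ẋ)=(0.121913, 0.647904) → end (x,ẋ)=(0.861275, 2.342147)

x = 0.8613, ẋ = 2.3421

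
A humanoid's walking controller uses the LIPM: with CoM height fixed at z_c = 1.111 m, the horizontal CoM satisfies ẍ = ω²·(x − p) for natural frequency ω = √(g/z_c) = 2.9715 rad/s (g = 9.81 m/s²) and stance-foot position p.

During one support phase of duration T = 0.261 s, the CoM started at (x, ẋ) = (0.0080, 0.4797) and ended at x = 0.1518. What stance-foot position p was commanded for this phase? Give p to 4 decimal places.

ωT = 2.9715·0.261 = 0.775562; cosh(ωT) = 1.316128, sinh(ωT) = 0.855683
x(T) = p + (x₀−p)·cosh(ωT) + (ẋ₀/ω)·sinh(ωT) ⇒ p·(1 − cosh) = x(T) − x₀·cosh − (ẋ₀/ω)·sinh
numerator   = 0.1518 − (0.0080)·1.316128 − (0.4797/2.9715)·0.855683 = 0.003135
denominator = 1 − 1.316128 = -0.316128
p = 0.003135 / -0.316128 = -0.0099

p = -0.0099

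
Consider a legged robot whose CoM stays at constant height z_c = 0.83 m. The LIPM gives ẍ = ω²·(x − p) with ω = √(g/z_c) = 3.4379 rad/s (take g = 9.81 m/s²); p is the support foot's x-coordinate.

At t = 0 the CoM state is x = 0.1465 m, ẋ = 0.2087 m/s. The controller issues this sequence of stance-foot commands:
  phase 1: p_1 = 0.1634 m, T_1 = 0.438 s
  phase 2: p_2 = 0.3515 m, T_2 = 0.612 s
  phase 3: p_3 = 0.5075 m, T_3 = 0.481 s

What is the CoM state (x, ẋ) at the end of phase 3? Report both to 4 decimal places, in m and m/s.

phase 1: p=0.1634, T=0.438, ωT=1.505800, cosh=2.364800, sinh=2.142960; start (x,ẋ)=(0.146500, 0.208700) → end (x,ẋ)=(0.253525, 0.369027)
phase 2: p=0.3515, T=0.612, ωT=2.103995, cosh=4.160413, sinh=4.038445; start (x,ẋ)=(0.253525, 0.369027) → end (x,ẋ)=(0.377372, 0.175036)
phase 3: p=0.5075, T=0.481, ωT=1.653630, cosh=2.708635, sinh=2.517280; start (x,ẋ)=(0.377372, 0.175036) → end (x,ẋ)=(0.283194, -0.652041)

x = 0.2832, ẋ = -0.6520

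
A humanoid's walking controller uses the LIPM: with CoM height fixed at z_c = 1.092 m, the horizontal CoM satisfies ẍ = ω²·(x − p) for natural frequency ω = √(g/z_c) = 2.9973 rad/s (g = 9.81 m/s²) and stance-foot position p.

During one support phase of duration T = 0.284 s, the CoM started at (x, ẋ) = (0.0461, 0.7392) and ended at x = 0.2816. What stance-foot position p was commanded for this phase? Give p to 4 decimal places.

p = 0.0480

ωT = 2.9973·0.284 = 0.851233; cosh(ωT) = 1.384711, sinh(ωT) = 0.957823
x(T) = p + (x₀−p)·cosh(ωT) + (ẋ₀/ω)·sinh(ωT) ⇒ p·(1 − cosh) = x(T) − x₀·cosh − (ẋ₀/ω)·sinh
numerator   = 0.2816 − (0.0461)·1.384711 − (0.7392/2.9973)·0.957823 = -0.018455
denominator = 1 − 1.384711 = -0.384711
p = -0.018455 / -0.384711 = 0.0480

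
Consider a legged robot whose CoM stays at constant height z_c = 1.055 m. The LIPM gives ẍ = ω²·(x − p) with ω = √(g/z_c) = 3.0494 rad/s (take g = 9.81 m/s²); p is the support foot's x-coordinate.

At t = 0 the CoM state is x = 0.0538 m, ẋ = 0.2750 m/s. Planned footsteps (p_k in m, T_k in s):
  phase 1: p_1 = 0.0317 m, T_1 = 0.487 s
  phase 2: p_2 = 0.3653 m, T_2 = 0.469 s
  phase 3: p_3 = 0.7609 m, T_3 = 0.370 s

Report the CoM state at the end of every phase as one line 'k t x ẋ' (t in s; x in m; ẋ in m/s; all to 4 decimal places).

1 0.4870 0.2719 0.7794
2 0.9560 0.6624 1.1606
3 1.3260 1.1192 1.5655

phase 1: p=0.0317, T=0.487, ωT=1.485058, cosh=2.320855, sinh=2.094366; start (x,ẋ)=(0.053800, 0.275000) → end (x,ẋ)=(0.271864, 0.779378)
phase 2: p=0.3653, T=0.469, ωT=1.430169, cosh=2.209336, sinh=1.970068; start (x,ẋ)=(0.271864, 0.779378) → end (x,ẋ)=(0.662387, 1.160591)
phase 3: p=0.7609, T=0.370, ωT=1.128278, cosh=1.706960, sinh=1.383370; start (x,ẋ)=(0.662387, 1.160591) → end (x,ẋ)=(1.119248, 1.565510)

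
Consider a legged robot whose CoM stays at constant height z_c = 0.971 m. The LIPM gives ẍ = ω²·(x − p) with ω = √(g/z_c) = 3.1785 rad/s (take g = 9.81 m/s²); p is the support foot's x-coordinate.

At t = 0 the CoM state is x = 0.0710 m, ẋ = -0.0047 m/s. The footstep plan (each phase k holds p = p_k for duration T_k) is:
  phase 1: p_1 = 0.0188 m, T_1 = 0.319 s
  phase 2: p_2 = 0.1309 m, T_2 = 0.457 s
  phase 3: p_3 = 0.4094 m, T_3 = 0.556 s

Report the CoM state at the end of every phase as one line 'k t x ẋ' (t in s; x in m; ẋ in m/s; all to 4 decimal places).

1 0.3190 0.0984 0.1912
2 0.7760 0.1793 0.2227
3 1.3320 -0.0848 -1.4078

phase 1: p=0.0188, T=0.319, ωT=1.013942, cosh=1.559615, sinh=1.196829; start (x,ẋ)=(0.071000, -0.004700) → end (x,ẋ)=(0.098442, 0.191245)
phase 2: p=0.1309, T=0.457, ωT=1.452575, cosh=2.254036, sinh=2.020068; start (x,ẋ)=(0.098442, 0.191245) → end (x,ẋ)=(0.179283, 0.222668)
phase 3: p=0.4094, T=0.556, ωT=1.767246, cosh=3.012755, sinh=2.841952; start (x,ẋ)=(0.179283, 0.222668) → end (x,ẋ)=(-0.084795, -1.407836)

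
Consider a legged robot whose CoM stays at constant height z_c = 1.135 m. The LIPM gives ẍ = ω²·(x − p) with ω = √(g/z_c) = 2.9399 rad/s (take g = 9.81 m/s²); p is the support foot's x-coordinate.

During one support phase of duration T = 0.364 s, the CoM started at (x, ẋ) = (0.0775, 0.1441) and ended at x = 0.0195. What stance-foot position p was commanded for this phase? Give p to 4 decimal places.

ωT = 2.9399·0.364 = 1.070124; cosh(ωT) = 1.629353, sinh(ωT) = 1.286387
x(T) = p + (x₀−p)·cosh(ωT) + (ẋ₀/ω)·sinh(ωT) ⇒ p·(1 − cosh) = x(T) − x₀·cosh − (ẋ₀/ω)·sinh
numerator   = 0.0195 − (0.0775)·1.629353 − (0.1441/2.9399)·1.286387 = -0.169827
denominator = 1 − 1.629353 = -0.629353
p = -0.169827 / -0.629353 = 0.2698

p = 0.2698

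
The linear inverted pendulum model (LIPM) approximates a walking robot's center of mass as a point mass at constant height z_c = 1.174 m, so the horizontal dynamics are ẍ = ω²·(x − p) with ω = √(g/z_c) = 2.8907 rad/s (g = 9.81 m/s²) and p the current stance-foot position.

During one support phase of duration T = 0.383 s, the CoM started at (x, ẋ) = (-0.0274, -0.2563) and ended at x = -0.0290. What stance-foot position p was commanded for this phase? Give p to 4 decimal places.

ωT = 2.8907·0.383 = 1.107138; cosh(ωT) = 1.678095, sinh(ωT) = 1.347592
x(T) = p + (x₀−p)·cosh(ωT) + (ẋ₀/ω)·sinh(ωT) ⇒ p·(1 − cosh) = x(T) − x₀·cosh − (ẋ₀/ω)·sinh
numerator   = -0.0290 − (-0.0274)·1.678095 − (-0.2563/2.8907)·1.347592 = 0.136462
denominator = 1 − 1.678095 = -0.678095
p = 0.136462 / -0.678095 = -0.2012

p = -0.2012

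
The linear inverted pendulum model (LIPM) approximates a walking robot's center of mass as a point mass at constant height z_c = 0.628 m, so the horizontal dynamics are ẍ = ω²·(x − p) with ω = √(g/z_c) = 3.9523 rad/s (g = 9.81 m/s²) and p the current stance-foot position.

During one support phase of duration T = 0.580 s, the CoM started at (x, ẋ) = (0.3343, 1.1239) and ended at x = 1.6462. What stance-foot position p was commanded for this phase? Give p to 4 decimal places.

p = 0.3546

ωT = 3.9523·0.580 = 2.292334; cosh(ωT) = 4.999522, sinh(ωT) = 4.898491
x(T) = p + (x₀−p)·cosh(ωT) + (ẋ₀/ω)·sinh(ωT) ⇒ p·(1 − cosh) = x(T) − x₀·cosh − (ẋ₀/ω)·sinh
numerator   = 1.6462 − (0.3343)·4.999522 − (1.1239/3.9523)·4.898491 = -1.418105
denominator = 1 − 4.999522 = -3.999522
p = -1.418105 / -3.999522 = 0.3546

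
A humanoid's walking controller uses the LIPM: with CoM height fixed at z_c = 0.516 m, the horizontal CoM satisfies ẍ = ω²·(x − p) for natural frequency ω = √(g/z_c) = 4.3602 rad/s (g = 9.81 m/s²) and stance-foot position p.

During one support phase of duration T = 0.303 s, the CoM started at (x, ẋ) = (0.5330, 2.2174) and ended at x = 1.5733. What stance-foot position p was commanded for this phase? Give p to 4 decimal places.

p = 0.3789

ωT = 4.3602·0.303 = 1.321141; cosh(ωT) = 2.007262, sinh(ωT) = 1.740431
x(T) = p + (x₀−p)·cosh(ωT) + (ẋ₀/ω)·sinh(ωT) ⇒ p·(1 − cosh) = x(T) − x₀·cosh − (ẋ₀/ω)·sinh
numerator   = 1.5733 − (0.5330)·2.007262 − (2.2174/4.3602)·1.740431 = -0.381675
denominator = 1 − 2.007262 = -1.007262
p = -0.381675 / -1.007262 = 0.3789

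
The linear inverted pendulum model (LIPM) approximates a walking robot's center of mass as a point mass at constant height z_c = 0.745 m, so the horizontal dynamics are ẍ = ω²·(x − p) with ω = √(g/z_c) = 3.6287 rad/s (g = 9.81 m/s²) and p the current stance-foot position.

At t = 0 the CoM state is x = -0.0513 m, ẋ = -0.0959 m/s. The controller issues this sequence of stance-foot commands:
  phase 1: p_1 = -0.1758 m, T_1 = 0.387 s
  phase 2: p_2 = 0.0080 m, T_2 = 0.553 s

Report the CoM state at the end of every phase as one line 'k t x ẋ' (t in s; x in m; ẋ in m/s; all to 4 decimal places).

phase 1: p=-0.1758, T=0.387, ωT=1.404307, cosh=2.159120, sinh=1.913583; start (x,ẋ)=(-0.051300, -0.095900) → end (x,ẋ)=(0.042438, 0.657446)
phase 2: p=0.0080, T=0.553, ωT=2.006671, cosh=3.786475, sinh=3.652039; start (x,ẋ)=(0.042438, 0.657446) → end (x,ẋ)=(0.800073, 2.945778)

1 0.3870 0.0424 0.6574
2 0.9400 0.8001 2.9458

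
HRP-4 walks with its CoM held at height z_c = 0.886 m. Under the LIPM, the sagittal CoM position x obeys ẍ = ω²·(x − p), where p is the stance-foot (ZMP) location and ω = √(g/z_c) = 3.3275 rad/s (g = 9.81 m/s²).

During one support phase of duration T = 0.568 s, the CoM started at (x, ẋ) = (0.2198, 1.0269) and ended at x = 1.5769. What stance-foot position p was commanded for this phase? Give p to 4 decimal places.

p = 0.0693

ωT = 3.3275·0.568 = 1.890020; cosh(ωT) = 3.385285, sinh(ωT) = 3.234216
x(T) = p + (x₀−p)·cosh(ωT) + (ẋ₀/ω)·sinh(ωT) ⇒ p·(1 − cosh) = x(T) − x₀·cosh − (ẋ₀/ω)·sinh
numerator   = 1.5769 − (0.2198)·3.385285 − (1.0269/3.3275)·3.234216 = -0.165297
denominator = 1 − 3.385285 = -2.385285
p = -0.165297 / -2.385285 = 0.0693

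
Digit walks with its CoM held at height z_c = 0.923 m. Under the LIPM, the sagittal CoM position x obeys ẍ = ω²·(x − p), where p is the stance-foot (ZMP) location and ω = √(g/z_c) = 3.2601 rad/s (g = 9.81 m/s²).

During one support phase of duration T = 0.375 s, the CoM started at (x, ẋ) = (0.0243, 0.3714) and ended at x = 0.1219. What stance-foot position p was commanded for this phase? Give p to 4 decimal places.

p = 0.1178

ωT = 3.2601·0.375 = 1.222538; cosh(ωT) = 1.845138, sinh(ωT) = 1.550656
x(T) = p + (x₀−p)·cosh(ωT) + (ẋ₀/ω)·sinh(ωT) ⇒ p·(1 − cosh) = x(T) − x₀·cosh − (ẋ₀/ω)·sinh
numerator   = 0.1219 − (0.0243)·1.845138 − (0.3714/3.2601)·1.550656 = -0.099592
denominator = 1 − 1.845138 = -0.845138
p = -0.099592 / -0.845138 = 0.1178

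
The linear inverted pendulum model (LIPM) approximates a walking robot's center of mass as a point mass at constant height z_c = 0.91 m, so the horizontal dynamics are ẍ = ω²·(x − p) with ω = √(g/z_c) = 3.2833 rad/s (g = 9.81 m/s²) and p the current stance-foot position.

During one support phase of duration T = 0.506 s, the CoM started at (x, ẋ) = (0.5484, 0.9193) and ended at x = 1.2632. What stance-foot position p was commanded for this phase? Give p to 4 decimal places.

p = 0.5460

ωT = 3.2833·0.506 = 1.661350; cosh(ωT) = 2.728149, sinh(ωT) = 2.538266
x(T) = p + (x₀−p)·cosh(ωT) + (ẋ₀/ω)·sinh(ωT) ⇒ p·(1 − cosh) = x(T) − x₀·cosh − (ẋ₀/ω)·sinh
numerator   = 1.2632 − (0.5484)·2.728149 − (0.9193/3.2833)·2.538266 = -0.943613
denominator = 1 − 2.728149 = -1.728149
p = -0.943613 / -1.728149 = 0.5460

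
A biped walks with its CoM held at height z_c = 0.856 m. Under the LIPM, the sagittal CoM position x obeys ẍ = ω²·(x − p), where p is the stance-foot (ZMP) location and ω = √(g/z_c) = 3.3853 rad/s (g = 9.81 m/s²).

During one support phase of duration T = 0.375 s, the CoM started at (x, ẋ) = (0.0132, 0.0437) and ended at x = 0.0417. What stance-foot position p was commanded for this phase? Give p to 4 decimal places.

ωT = 3.3853·0.375 = 1.269487; cosh(ωT) = 1.920002, sinh(ωT) = 1.639026
x(T) = p + (x₀−p)·cosh(ωT) + (ẋ₀/ω)·sinh(ωT) ⇒ p·(1 − cosh) = x(T) − x₀·cosh − (ẋ₀/ω)·sinh
numerator   = 0.0417 − (0.0132)·1.920002 − (0.0437/3.3853)·1.639026 = -0.004802
denominator = 1 − 1.920002 = -0.920002
p = -0.004802 / -0.920002 = 0.0052

p = 0.0052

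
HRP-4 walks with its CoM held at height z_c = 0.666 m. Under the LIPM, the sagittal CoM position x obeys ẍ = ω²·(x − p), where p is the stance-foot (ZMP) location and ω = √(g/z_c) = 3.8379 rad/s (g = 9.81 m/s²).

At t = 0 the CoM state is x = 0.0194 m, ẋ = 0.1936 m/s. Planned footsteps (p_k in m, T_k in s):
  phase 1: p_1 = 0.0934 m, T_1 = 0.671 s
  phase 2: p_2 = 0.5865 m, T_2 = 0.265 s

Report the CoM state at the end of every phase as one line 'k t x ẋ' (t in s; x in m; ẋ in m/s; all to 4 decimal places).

phase 1: p=0.0934, T=0.671, ωT=2.575231, cosh=6.605243, sinh=6.529107; start (x,ẋ)=(0.019400, 0.193600) → end (x,ẋ)=(-0.066032, -0.575521)
phase 2: p=0.5865, T=0.265, ωT=1.017043, cosh=1.563335, sinh=1.201673; start (x,ẋ)=(-0.066032, -0.575521) → end (x,ẋ)=(-0.613826, -3.909145)

1 0.6710 -0.0660 -0.5755
2 0.9360 -0.6138 -3.9091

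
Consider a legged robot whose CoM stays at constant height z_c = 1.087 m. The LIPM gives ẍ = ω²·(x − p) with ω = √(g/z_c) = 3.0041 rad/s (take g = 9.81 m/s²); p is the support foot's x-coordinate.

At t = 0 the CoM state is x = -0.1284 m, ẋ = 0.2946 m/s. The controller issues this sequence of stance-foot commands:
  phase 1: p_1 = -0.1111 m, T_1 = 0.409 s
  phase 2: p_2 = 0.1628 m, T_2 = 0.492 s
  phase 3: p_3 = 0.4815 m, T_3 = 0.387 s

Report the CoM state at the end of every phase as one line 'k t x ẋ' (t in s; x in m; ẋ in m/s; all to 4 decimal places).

phase 1: p=-0.1111, T=0.409, ωT=1.228677, cosh=1.854693, sinh=1.562013; start (x,ẋ)=(-0.128400, 0.294600) → end (x,ẋ)=(0.009994, 0.465213)
phase 2: p=0.1628, T=0.492, ωT=1.478017, cosh=2.306167, sinh=2.078077; start (x,ẋ)=(0.009994, 0.465213) → end (x,ẋ)=(0.132214, 0.118930)
phase 3: p=0.4815, T=0.387, ωT=1.162587, cosh=1.755436, sinh=1.442760; start (x,ẋ)=(0.132214, 0.118930) → end (x,ẋ)=(-0.074531, -1.305098)

1 0.4090 0.0100 0.4652
2 0.9010 0.1322 0.1189
3 1.2880 -0.0745 -1.3051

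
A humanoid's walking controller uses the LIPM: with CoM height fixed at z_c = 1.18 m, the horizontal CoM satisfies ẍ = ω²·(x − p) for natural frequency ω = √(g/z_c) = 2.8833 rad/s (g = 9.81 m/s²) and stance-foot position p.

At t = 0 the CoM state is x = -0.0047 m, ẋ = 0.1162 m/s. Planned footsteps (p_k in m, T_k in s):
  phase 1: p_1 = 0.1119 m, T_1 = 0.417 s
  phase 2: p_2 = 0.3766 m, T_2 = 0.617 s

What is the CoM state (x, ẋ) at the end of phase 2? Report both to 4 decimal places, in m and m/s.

phase 1: p=0.1119, T=0.417, ωT=1.202336, cosh=1.814187, sinh=1.513695; start (x,ẋ)=(-0.004700, 0.116200) → end (x,ẋ)=(-0.038631, -0.298085)
phase 2: p=0.3766, T=0.617, ωT=1.778996, cosh=3.046357, sinh=2.877549; start (x,ẋ)=(-0.038631, -0.298085) → end (x,ẋ)=(-1.185831, -4.353175)

x = -1.1858, ẋ = -4.3532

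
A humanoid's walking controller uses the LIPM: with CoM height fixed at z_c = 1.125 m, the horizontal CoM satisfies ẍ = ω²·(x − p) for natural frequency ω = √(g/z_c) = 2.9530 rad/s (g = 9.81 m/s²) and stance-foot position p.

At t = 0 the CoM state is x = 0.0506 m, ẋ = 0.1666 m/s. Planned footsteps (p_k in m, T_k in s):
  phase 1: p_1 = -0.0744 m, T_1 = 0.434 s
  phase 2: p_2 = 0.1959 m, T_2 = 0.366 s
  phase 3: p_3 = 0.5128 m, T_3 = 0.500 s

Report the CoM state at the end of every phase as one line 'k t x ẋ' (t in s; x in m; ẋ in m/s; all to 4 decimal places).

1 0.4340 0.2619 0.9368
2 0.8000 0.7180 1.7935
3 1.3000 2.2453 5.3874

phase 1: p=-0.0744, T=0.434, ωT=1.281602, cosh=1.939999, sinh=1.662407; start (x,ẋ)=(0.050600, 0.166600) → end (x,ẋ)=(0.261888, 0.936840)
phase 2: p=0.1959, T=0.366, ωT=1.080798, cosh=1.643177, sinh=1.303853; start (x,ẋ)=(0.261888, 0.936840) → end (x,ẋ)=(0.717978, 1.793467)
phase 3: p=0.5128, T=0.500, ωT=1.476500, cosh=2.303017, sinh=2.074581; start (x,ẋ)=(0.717978, 1.793467) → end (x,ẋ)=(2.245299, 5.387354)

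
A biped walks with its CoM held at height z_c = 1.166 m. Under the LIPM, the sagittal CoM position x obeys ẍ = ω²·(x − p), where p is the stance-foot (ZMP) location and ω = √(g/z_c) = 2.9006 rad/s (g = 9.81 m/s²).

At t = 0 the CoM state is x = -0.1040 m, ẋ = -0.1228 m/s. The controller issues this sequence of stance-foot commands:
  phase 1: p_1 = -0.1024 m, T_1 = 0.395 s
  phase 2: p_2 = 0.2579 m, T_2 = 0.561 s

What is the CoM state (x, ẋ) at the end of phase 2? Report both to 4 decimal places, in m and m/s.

phase 1: p=-0.1024, T=0.395, ωT=1.145737, cosh=1.731374, sinh=1.413384; start (x,ẋ)=(-0.104000, -0.122800) → end (x,ẋ)=(-0.165007, -0.219172)
phase 2: p=0.2579, T=0.561, ωT=1.627237, cosh=2.643131, sinh=2.446659; start (x,ẋ)=(-0.165007, -0.219172) → end (x,ẋ)=(-1.044771, -3.580581)

x = -1.0448, ẋ = -3.5806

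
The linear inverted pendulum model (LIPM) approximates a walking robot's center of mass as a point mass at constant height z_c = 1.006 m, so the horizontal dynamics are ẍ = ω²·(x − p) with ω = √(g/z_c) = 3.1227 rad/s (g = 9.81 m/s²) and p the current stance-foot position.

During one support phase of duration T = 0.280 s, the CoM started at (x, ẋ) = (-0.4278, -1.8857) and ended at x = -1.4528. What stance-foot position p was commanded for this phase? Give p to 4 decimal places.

ωT = 3.1227·0.280 = 0.874356; cosh(ωT) = 1.407231, sinh(ωT) = 0.990100
x(T) = p + (x₀−p)·cosh(ωT) + (ẋ₀/ω)·sinh(ωT) ⇒ p·(1 − cosh) = x(T) − x₀·cosh − (ẋ₀/ω)·sinh
numerator   = -1.4528 − (-0.4278)·1.407231 − (-1.8857/3.1227)·0.990100 = -0.252896
denominator = 1 − 1.407231 = -0.407231
p = -0.252896 / -0.407231 = 0.6210

p = 0.6210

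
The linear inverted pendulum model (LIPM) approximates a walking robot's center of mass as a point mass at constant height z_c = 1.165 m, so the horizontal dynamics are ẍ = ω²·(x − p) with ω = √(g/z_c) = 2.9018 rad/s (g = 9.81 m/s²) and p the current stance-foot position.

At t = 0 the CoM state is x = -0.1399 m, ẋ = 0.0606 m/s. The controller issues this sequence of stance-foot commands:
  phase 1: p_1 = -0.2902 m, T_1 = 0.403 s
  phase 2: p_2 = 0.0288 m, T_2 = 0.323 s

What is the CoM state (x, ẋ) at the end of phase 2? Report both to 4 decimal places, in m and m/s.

x = 0.2706, ẋ = 1.0187

phase 1: p=-0.2902, T=0.403, ωT=1.169425, cosh=1.765344, sinh=1.454798; start (x,ẋ)=(-0.139900, 0.060600) → end (x,ẋ)=(0.005513, 0.741476)
phase 2: p=0.0288, T=0.323, ωT=0.937281, cosh=1.472361, sinh=1.080670; start (x,ẋ)=(0.005513, 0.741476) → end (x,ẋ)=(0.270648, 1.018694)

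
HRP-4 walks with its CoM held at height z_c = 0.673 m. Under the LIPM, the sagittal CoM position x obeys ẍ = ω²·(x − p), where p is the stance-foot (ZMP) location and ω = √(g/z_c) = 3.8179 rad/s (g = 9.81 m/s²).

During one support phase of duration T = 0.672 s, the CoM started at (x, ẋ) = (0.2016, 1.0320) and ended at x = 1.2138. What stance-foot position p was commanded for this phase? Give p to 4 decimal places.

p = 0.3343

ωT = 3.8179·0.672 = 2.565629; cosh(ωT) = 6.542853, sinh(ωT) = 6.465982
x(T) = p + (x₀−p)·cosh(ωT) + (ẋ₀/ω)·sinh(ωT) ⇒ p·(1 − cosh) = x(T) − x₀·cosh − (ẋ₀/ω)·sinh
numerator   = 1.2138 − (0.2016)·6.542853 − (1.0320/3.8179)·6.465982 = -1.853031
denominator = 1 − 6.542853 = -5.542853
p = -1.853031 / -5.542853 = 0.3343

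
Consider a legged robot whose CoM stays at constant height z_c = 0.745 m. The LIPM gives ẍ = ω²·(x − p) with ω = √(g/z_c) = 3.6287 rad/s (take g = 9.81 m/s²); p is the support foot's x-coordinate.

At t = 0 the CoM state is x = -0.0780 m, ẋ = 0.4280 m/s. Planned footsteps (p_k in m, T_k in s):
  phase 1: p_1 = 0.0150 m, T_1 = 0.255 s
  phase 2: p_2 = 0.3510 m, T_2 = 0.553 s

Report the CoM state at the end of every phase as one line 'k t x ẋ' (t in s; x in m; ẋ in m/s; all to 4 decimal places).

1 0.2550 0.0047 0.2659
2 0.8080 -0.6928 -3.5829

phase 1: p=0.0150, T=0.255, ωT=0.925318, cosh=1.459538, sinh=1.063133; start (x,ẋ)=(-0.078000, 0.428000) → end (x,ẋ)=(0.004658, 0.265908)
phase 2: p=0.3510, T=0.553, ωT=2.006671, cosh=3.786475, sinh=3.652039; start (x,ẋ)=(0.004658, 0.265908) → end (x,ẋ)=(-0.692797, -3.582925)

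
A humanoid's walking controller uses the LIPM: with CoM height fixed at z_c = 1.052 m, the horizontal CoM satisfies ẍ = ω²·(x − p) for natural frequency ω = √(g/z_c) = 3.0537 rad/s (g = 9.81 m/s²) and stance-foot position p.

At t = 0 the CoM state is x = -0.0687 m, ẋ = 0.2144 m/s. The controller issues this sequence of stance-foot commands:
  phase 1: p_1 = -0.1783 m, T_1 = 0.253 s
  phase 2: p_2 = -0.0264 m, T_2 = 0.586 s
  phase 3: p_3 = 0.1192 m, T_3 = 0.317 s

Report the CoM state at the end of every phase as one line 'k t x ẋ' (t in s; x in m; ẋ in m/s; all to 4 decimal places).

phase 1: p=-0.1783, T=0.253, ωT=0.772586, cosh=1.313588, sinh=0.851771; start (x,ẋ)=(-0.068700, 0.214400) → end (x,ẋ)=(0.025472, 0.566709)
phase 2: p=-0.0264, T=0.586, ωT=1.789468, cosh=3.076659, sinh=2.909610; start (x,ẋ)=(0.025472, 0.566709) → end (x,ẋ)=(0.673161, 2.204456)
phase 3: p=0.1192, T=0.317, ωT=0.968023, cosh=1.506284, sinh=1.126450; start (x,ẋ)=(0.673161, 2.204456) → end (x,ẋ)=(1.766803, 5.226072)

1 0.2530 0.0255 0.5667
2 0.8390 0.6732 2.2045
3 1.1560 1.7668 5.2261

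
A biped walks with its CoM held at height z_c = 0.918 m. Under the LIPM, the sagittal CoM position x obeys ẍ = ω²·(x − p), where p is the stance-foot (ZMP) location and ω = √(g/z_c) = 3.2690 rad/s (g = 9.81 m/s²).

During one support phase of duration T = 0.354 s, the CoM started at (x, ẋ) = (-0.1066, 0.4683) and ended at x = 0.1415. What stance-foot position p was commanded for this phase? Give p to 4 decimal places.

p = -0.1638

ωT = 3.2690·0.354 = 1.157226; cosh(ωT) = 1.747727, sinh(ωT) = 1.433370
x(T) = p + (x₀−p)·cosh(ωT) + (ẋ₀/ω)·sinh(ωT) ⇒ p·(1 − cosh) = x(T) − x₀·cosh − (ẋ₀/ω)·sinh
numerator   = 0.1415 − (-0.1066)·1.747727 − (0.4683/3.2690)·1.433370 = 0.122471
denominator = 1 − 1.747727 = -0.747727
p = 0.122471 / -0.747727 = -0.1638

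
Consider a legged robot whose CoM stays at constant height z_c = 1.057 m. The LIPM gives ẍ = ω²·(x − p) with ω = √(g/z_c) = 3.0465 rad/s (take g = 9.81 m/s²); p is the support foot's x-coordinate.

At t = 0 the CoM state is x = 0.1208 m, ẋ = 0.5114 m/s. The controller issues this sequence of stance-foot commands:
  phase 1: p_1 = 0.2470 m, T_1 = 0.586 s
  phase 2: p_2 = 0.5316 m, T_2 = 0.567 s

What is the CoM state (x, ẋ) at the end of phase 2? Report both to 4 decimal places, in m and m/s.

phase 1: p=0.2470, T=0.586, ωT=1.785249, cosh=3.064410, sinh=2.896654; start (x,ẋ)=(0.120800, 0.511400) → end (x,ẋ)=(0.346518, 0.453467)
phase 2: p=0.5316, T=0.567, ωT=1.727365, cosh=2.901783, sinh=2.724031; start (x,ẋ)=(0.346518, 0.453467) → end (x,ẋ)=(0.400000, -0.220090)

x = 0.4000, ẋ = -0.2201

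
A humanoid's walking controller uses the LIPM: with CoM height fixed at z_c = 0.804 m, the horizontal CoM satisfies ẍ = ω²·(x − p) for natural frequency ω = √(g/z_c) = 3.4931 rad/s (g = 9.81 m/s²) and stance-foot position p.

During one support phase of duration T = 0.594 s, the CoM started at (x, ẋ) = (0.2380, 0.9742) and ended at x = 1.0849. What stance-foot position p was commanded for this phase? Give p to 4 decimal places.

p = 0.3188

ωT = 3.4931·0.594 = 2.074901; cosh(ωT) = 4.044665, sinh(ωT) = 3.919096
x(T) = p + (x₀−p)·cosh(ωT) + (ẋ₀/ω)·sinh(ωT) ⇒ p·(1 − cosh) = x(T) − x₀·cosh − (ẋ₀/ω)·sinh
numerator   = 1.0849 − (0.2380)·4.044665 − (0.9742/3.4931)·3.919096 = -0.970737
denominator = 1 − 4.044665 = -3.044665
p = -0.970737 / -3.044665 = 0.3188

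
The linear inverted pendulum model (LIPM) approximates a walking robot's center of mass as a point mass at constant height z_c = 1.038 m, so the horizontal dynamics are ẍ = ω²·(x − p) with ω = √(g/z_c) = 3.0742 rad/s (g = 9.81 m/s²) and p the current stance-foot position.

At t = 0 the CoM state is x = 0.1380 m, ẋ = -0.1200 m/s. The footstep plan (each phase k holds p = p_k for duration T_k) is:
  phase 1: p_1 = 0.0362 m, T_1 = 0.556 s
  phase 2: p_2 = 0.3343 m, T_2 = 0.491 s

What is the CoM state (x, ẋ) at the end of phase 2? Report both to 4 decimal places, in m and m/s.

phase 1: p=0.0362, T=0.556, ωT=1.709255, cosh=2.852923, sinh=2.671922; start (x,ẋ)=(0.138000, -0.120000) → end (x,ẋ)=(0.222330, 0.493837)
phase 2: p=0.3343, T=0.491, ωT=1.509432, cosh=2.372598, sinh=2.151563; start (x,ẋ)=(0.222330, 0.493837) → end (x,ẋ)=(0.414266, 0.431071)

x = 0.4143, ẋ = 0.4311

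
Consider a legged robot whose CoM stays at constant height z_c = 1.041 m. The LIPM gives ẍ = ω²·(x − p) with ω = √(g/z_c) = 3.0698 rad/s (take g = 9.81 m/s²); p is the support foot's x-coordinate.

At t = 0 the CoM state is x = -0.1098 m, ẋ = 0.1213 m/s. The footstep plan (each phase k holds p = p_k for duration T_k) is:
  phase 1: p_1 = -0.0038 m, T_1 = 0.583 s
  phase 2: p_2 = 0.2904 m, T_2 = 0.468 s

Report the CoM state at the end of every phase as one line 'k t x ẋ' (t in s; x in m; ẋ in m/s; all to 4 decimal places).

phase 1: p=-0.0038, T=0.583, ωT=1.789693, cosh=3.077314, sinh=2.910303; start (x,ẋ)=(-0.109800, 0.121300) → end (x,ẋ)=(-0.214998, -0.573731)
phase 2: p=0.2904, T=0.468, ωT=1.436666, cosh=2.222184, sinh=1.984465; start (x,ẋ)=(-0.214998, -0.573731) → end (x,ẋ)=(-1.203574, -4.353773)

1 0.5830 -0.2150 -0.5737
2 1.0510 -1.2036 -4.3538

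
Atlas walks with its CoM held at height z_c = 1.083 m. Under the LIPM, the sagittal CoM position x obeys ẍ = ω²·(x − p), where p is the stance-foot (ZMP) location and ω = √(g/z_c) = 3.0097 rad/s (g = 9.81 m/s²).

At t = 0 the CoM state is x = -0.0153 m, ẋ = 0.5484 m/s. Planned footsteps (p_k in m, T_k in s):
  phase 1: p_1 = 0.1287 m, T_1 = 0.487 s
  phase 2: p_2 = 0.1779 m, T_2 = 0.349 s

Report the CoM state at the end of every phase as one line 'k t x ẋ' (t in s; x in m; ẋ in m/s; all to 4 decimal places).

phase 1: p=0.1287, T=0.487, ωT=1.465724, cosh=2.280794, sinh=2.049883; start (x,ẋ)=(-0.015300, 0.548400) → end (x,ẋ)=(0.173777, 0.362375)
phase 2: p=0.1779, T=0.349, ωT=1.050385, cosh=1.604278, sinh=1.254475; start (x,ẋ)=(0.173777, 0.362375) → end (x,ẋ)=(0.322327, 0.565781)

1 0.4870 0.1738 0.3624
2 0.8360 0.3223 0.5658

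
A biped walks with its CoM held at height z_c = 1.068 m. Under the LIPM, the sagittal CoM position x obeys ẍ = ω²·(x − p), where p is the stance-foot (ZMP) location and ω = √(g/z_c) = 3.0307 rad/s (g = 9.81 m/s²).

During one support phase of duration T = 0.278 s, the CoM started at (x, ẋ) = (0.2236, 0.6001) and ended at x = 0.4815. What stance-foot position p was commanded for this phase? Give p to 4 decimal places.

p = 0.0360

ωT = 3.0307·0.278 = 0.842535; cosh(ωT) = 1.376432, sinh(ωT) = 0.945814
x(T) = p + (x₀−p)·cosh(ωT) + (ẋ₀/ω)·sinh(ωT) ⇒ p·(1 − cosh) = x(T) − x₀·cosh − (ẋ₀/ω)·sinh
numerator   = 0.4815 − (0.2236)·1.376432 − (0.6001/3.0307)·0.945814 = -0.013548
denominator = 1 − 1.376432 = -0.376432
p = -0.013548 / -0.376432 = 0.0360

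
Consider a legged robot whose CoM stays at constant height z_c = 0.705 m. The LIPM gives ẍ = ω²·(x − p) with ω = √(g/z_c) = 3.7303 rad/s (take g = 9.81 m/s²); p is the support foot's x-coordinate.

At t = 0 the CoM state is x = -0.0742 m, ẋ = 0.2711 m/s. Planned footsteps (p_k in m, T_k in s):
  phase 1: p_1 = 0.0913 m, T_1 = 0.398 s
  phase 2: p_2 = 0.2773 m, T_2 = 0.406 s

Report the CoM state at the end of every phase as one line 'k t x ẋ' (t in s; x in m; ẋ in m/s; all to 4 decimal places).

phase 1: p=0.0913, T=0.398, ωT=1.484659, cosh=2.320021, sinh=2.093441; start (x,ẋ)=(-0.074200, 0.271100) → end (x,ẋ)=(-0.140522, -0.663459)
phase 2: p=0.2773, T=0.406, ωT=1.514502, cosh=2.383536, sinh=2.163619; start (x,ẋ)=(-0.140522, -0.663459) → end (x,ẋ)=(-1.103409, -4.953601)

1 0.3980 -0.1405 -0.6635
2 0.8040 -1.1034 -4.9536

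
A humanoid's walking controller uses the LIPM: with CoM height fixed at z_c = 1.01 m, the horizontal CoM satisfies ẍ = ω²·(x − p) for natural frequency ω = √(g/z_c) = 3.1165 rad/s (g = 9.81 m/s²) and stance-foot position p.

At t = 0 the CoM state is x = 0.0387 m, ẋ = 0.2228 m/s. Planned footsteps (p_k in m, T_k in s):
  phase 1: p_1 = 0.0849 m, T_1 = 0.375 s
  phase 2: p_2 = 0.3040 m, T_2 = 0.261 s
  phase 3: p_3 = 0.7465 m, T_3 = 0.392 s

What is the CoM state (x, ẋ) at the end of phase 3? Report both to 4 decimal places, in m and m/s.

phase 1: p=0.0849, T=0.375, ωT=1.168687, cosh=1.764271, sinh=1.453496; start (x,ẋ)=(0.038700, 0.222800) → end (x,ẋ)=(0.107302, 0.183802)
phase 2: p=0.3040, T=0.261, ωT=0.813407, cosh=1.349462, sinh=0.906117; start (x,ẋ)=(0.107302, 0.183802) → end (x,ẋ)=(0.092003, -0.307425)
phase 3: p=0.7465, T=0.392, ωT=1.221668, cosh=1.843790, sinh=1.549052; start (x,ẋ)=(0.092003, -0.307425) → end (x,ẋ)=(-0.613060, -3.726489)

x = -0.6131, ẋ = -3.7265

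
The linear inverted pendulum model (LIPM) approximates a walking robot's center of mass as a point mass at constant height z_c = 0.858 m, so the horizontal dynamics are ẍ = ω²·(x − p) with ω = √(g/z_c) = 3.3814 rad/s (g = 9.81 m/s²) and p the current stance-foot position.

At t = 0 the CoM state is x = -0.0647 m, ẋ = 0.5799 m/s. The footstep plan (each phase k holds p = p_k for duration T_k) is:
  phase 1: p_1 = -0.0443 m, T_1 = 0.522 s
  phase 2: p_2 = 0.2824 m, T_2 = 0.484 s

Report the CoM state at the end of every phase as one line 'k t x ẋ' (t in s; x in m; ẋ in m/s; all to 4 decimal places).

phase 1: p=-0.0443, T=0.522, ωT=1.765091, cosh=3.006637, sinh=2.835466; start (x,ẋ)=(-0.064700, 0.579900) → end (x,ẋ)=(0.380639, 1.547957)
phase 2: p=0.2824, T=0.484, ωT=1.636598, cosh=2.666150, sinh=2.471509; start (x,ẋ)=(0.380639, 1.547957) → end (x,ẋ)=(1.675740, 4.948080)

1 0.5220 0.3806 1.5480
2 1.0060 1.6757 4.9481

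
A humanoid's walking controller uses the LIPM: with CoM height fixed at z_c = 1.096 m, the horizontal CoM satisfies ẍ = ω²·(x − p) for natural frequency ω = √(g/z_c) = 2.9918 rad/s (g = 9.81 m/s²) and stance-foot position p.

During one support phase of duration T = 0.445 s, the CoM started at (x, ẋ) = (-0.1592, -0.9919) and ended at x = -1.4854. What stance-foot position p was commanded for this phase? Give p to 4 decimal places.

p = 0.5649

ωT = 2.9918·0.445 = 1.331351; cosh(ωT) = 2.025138, sinh(ωT) = 1.761017
x(T) = p + (x₀−p)·cosh(ωT) + (ẋ₀/ω)·sinh(ωT) ⇒ p·(1 − cosh) = x(T) − x₀·cosh − (ẋ₀/ω)·sinh
numerator   = -1.4854 − (-0.1592)·2.025138 − (-0.9919/2.9918)·1.761017 = -0.579151
denominator = 1 − 2.025138 = -1.025138
p = -0.579151 / -1.025138 = 0.5649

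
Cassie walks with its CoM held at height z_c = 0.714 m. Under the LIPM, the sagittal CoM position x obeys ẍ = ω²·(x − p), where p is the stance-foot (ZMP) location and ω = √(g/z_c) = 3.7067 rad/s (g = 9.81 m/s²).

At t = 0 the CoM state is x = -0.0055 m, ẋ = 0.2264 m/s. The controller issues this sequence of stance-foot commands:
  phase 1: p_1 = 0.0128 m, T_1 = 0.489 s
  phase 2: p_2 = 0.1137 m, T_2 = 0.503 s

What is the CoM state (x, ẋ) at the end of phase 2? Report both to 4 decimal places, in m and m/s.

phase 1: p=0.0128, T=0.489, ωT=1.812576, cosh=3.144722, sinh=2.981489; start (x,ẋ)=(-0.005500, 0.226400) → end (x,ẋ)=(0.137357, 0.509723)
phase 2: p=0.1137, T=0.503, ωT=1.864470, cosh=3.303747, sinh=3.148769; start (x,ẋ)=(0.137357, 0.509723) → end (x,ẋ)=(0.624855, 1.960105)

x = 0.6249, ẋ = 1.9601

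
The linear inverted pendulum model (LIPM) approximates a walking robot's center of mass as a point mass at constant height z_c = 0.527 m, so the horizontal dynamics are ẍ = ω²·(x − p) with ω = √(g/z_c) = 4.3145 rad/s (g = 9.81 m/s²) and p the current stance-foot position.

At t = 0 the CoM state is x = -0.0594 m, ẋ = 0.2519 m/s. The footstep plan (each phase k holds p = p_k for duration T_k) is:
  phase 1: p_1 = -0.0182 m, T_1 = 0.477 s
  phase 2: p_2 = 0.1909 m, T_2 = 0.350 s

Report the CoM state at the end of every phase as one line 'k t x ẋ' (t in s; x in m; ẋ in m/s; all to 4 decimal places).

1 0.4770 0.0427 0.3177
2 0.8270 -0.0023 -0.6222

phase 1: p=-0.0182, T=0.477, ωT=2.058016, cosh=3.979065, sinh=3.851358; start (x,ẋ)=(-0.059400, 0.251900) → end (x,ẋ)=(0.042722, 0.317719)
phase 2: p=0.1909, T=0.350, ωT=1.510075, cosh=2.373982, sinh=2.153088; start (x,ẋ)=(0.042722, 0.317719) → end (x,ẋ)=(-0.002318, -0.622238)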